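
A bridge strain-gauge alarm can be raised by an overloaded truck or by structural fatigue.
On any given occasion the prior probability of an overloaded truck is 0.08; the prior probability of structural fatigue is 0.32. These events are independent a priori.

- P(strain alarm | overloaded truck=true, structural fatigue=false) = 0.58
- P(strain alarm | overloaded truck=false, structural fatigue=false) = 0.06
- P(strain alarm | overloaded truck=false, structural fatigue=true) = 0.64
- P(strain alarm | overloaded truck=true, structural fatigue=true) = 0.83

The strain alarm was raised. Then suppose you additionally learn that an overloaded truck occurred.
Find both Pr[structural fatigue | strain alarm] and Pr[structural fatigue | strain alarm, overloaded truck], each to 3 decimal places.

P(strain alarm) = 0.06*0.92*0.68 + 0.64*0.92*0.32 + 0.58*0.08*0.68 + 0.83*0.08*0.32 = 0.037536 + 0.188416 + 0.031552 + 0.021248 = 0.278752
The structural fatigue-present share is 0.188416 + 0.021248 = 0.209664.
P(structural fatigue | strain alarm) = 0.209664 / 0.278752 ≈ 0.752

Now also conditioning on overloaded truck=true:
P(strain alarm | overloaded truck) = 0.58·0.68 + 0.83·0.32 = 0.394400 + 0.265600 = 0.660000
The structural fatigue-present share is 0.83·0.32 = 0.265600.
Hence the posterior is 0.265600/0.660000 ≈ 0.402.

Pr[structural fatigue | strain alarm] ≈ 0.752; Pr[structural fatigue | strain alarm, overloaded truck] ≈ 0.402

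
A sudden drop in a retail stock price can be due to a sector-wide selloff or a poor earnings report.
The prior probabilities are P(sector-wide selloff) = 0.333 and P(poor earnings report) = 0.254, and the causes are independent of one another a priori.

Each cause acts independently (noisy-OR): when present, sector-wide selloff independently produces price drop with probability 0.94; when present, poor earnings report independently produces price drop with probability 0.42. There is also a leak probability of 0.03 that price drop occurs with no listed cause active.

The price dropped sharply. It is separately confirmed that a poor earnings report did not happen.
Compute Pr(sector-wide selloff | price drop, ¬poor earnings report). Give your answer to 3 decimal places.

Pr(sector-wide selloff | price drop, ¬poor earnings report) ≈ 0.940

Under noisy-OR, P(price drop | causes) = 1 − (1−0.03)·∏(1−qᵢ) over the active causes.
P(price drop | ¬poor earnings report) = 0.03×0.667 + 0.9418×0.333 = 0.020010 + 0.313619 = 0.333629
Of this, 0.313619 comes from 0.9418×0.333 (the sector-wide selloff=true cases).
So P(sector-wide selloff | price drop, ¬poor earnings report) = 0.313619/0.333629 ≈ 0.940.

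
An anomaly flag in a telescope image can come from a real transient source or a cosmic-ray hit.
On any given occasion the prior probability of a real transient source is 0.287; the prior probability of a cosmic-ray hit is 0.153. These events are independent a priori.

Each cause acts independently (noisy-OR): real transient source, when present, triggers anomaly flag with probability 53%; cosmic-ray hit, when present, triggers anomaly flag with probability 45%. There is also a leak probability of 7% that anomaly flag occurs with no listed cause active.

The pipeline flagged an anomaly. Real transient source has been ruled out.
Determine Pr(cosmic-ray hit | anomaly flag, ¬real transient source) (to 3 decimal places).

Pr(cosmic-ray hit | anomaly flag, ¬real transient source) ≈ 0.558

Under noisy-OR, P(anomaly flag | causes) = 1 − (1−0.07)·∏(1−qᵢ) over the active causes.
Enumerate both values of cosmic-ray hit and weight by the priors:
  P(anomaly flag | ¬real transient source) = 0.07*0.847 + 0.4885*0.153
        = 0.059290 + 0.074741 = 0.134031
Keeping only the cosmic-ray hit-present terms gives 0.074741, so
  P(cosmic-ray hit | anomaly flag, ¬real transient source) = 0.074741 / 0.134031 ≈ 0.558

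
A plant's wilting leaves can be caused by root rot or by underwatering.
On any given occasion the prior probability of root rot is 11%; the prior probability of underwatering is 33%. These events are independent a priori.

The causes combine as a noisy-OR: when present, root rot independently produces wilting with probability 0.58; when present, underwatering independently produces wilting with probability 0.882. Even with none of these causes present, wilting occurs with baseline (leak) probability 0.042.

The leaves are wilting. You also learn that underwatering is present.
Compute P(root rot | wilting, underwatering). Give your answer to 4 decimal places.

Under noisy-OR, P(wilting | causes) = 1 − (1−0.042)·∏(1−qᵢ) over the active causes.
Enumerate both values of root rot and weight by the priors:
  P(wilting | underwatering) = 0.886956×0.89 + 0.952522×0.11
        = 0.789391 + 0.104777 = 0.894168
Keeping only the root rot-present terms gives 0.104777, so
  P(root rot | wilting, underwatering) = 0.104777 / 0.894168 ≈ 0.1172

P(root rot | wilting, underwatering) ≈ 0.1172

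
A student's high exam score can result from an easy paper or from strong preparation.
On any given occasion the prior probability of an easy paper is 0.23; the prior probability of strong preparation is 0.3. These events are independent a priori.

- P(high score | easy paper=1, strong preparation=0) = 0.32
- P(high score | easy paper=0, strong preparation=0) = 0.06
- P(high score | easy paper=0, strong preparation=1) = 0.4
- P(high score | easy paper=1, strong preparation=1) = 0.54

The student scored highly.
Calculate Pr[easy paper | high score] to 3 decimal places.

P(high score) = 0.06·0.77·0.7 + 0.4·0.77·0.3 + 0.32·0.23·0.7 + 0.54·0.23·0.3 = 0.032340 + 0.092400 + 0.051520 + 0.037260 = 0.213520
The easy paper-present share is 0.051520 + 0.037260 = 0.088780.
Hence the posterior is 0.088780/0.213520 ≈ 0.416.

Pr[easy paper | high score] ≈ 0.416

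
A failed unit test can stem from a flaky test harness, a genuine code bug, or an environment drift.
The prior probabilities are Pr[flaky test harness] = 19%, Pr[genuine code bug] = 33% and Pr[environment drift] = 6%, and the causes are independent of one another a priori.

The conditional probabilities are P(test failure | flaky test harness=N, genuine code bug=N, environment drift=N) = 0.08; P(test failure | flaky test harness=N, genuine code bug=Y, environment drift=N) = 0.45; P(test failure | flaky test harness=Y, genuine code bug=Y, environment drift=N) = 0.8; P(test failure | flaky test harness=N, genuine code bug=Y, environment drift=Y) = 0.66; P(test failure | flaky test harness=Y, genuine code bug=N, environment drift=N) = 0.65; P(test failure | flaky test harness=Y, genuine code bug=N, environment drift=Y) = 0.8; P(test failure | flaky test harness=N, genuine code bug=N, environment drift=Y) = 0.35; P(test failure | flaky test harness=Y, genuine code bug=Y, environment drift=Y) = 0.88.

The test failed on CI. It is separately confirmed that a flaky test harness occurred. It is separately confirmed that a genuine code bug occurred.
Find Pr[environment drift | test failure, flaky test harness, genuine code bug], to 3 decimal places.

Pr[environment drift | test failure, flaky test harness, genuine code bug] ≈ 0.066

Weight on environment drift=true, given the evidence: 0.88*0.06 = 0.052800
Normalizer over all consistent configurations: 0.8*0.94 + 0.88*0.06 = 0.804800
Posterior = 0.052800 / 0.804800 ≈ 0.066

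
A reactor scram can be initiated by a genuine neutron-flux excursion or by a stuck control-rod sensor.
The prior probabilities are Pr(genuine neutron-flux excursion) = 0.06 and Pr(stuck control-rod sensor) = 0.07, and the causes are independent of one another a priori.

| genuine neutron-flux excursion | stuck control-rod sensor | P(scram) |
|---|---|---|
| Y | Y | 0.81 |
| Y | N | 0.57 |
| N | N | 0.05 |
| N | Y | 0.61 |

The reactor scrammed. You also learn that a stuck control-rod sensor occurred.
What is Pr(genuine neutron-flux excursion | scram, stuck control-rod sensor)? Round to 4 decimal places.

Weight on genuine neutron-flux excursion=true, given the evidence: 0.81×0.06 = 0.048600
The normalizing constant is 0.61×0.94 + 0.81×0.06 = 0.622000
P(genuine neutron-flux excursion | scram, stuck control-rod sensor) = 0.048600/0.622000 ≈ 0.0781

Pr(genuine neutron-flux excursion | scram, stuck control-rod sensor) ≈ 0.0781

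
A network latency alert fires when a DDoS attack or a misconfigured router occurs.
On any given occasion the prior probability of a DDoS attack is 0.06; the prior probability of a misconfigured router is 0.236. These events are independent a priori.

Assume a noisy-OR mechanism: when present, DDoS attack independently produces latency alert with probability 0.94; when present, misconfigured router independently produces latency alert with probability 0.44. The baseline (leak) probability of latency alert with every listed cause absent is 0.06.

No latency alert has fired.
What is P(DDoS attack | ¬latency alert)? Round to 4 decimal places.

P(DDoS attack | ¬latency alert) ≈ 0.0038

Under noisy-OR, P(latency alert | causes) = 1 − (1−0.06)·∏(1−qᵢ) over the active causes.
P(¬latency alert) = 0.94·0.94·0.764 + 0.5264·0.94·0.236 + 0.0564·0.06·0.764 + 0.031584·0.06·0.236 = 0.675070 + 0.116777 + 0.002585 + 0.000447 = 0.794879
Of this, 0.003032 comes from 0.002585 + 0.000447 (the DDoS attack=true cases).
So P(DDoS attack | ¬latency alert) = 0.003032/0.794879 ≈ 0.0038.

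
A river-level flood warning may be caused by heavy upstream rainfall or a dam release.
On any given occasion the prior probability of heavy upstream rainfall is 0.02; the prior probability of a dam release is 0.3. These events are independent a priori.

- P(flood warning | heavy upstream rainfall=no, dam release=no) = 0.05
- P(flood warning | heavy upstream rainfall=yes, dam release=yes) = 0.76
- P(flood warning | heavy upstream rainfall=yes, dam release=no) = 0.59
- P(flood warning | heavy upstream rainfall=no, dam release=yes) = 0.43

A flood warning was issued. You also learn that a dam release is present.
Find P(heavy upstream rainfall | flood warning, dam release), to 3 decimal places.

P(heavy upstream rainfall | flood warning, dam release) ≈ 0.035

For the numerator, keep only heavy upstream rainfall=true terms: 0.76·0.02 = 0.015200
Normalizer over all consistent configurations: 0.43·0.98 + 0.76·0.02 = 0.436600
Posterior = 0.015200 / 0.436600 ≈ 0.035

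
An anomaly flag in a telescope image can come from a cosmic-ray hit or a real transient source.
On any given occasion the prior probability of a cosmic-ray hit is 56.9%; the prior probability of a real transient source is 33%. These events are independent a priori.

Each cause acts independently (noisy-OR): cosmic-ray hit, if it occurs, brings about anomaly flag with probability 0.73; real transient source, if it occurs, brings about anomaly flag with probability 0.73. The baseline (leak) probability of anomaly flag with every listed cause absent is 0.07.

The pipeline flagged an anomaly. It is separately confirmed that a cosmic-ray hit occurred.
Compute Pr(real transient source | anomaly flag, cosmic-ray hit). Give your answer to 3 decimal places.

Pr(real transient source | anomaly flag, cosmic-ray hit) ≈ 0.380

Under noisy-OR, P(anomaly flag | causes) = 1 − (1−0.07)·∏(1−qᵢ) over the active causes.
Weight on real transient source=true, given the evidence: 0.932203×0.33 = 0.307627
Denominator P(anomaly flag | cosmic-ray hit): 0.7489×0.67 + 0.932203×0.33 = 0.809390
Posterior = 0.307627 / 0.809390 ≈ 0.380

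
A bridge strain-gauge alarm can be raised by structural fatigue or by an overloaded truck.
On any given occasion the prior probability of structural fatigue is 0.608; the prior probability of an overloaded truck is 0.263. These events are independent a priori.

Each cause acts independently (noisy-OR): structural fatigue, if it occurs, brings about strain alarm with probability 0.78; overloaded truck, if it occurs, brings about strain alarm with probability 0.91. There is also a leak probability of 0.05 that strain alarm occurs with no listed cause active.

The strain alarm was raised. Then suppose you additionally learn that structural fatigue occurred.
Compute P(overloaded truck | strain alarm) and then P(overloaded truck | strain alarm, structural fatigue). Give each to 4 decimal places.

Under noisy-OR, P(strain alarm | causes) = 1 − (1−0.05)·∏(1−qᵢ) over the active causes.
Enumerate the 4 (structural fatigue, overloaded truck) configurations and weight by the priors:
  P(strain alarm) = 0.05×0.392×0.737 + 0.9145×0.392×0.263 + 0.791×0.608×0.737 + 0.98119×0.608×0.263
        = 0.014445 + 0.094281 + 0.354444 + 0.156896 = 0.620066
Configurations with overloaded truck contribute 0.251177, so
  P(overloaded truck | strain alarm) = 0.251177 / 0.620066 ≈ 0.4051

Now also conditioning on structural fatigue=true:
P(strain alarm | structural fatigue) = 0.791*0.737 + 0.98119*0.263 = 0.582967 + 0.258053 = 0.841020
Restricting to configurations with overloaded truck present: 0.98119*0.263 = 0.258053.
Hence the posterior is 0.258053/0.841020 ≈ 0.3068.

P(overloaded truck | strain alarm) ≈ 0.4051; P(overloaded truck | strain alarm, structural fatigue) ≈ 0.3068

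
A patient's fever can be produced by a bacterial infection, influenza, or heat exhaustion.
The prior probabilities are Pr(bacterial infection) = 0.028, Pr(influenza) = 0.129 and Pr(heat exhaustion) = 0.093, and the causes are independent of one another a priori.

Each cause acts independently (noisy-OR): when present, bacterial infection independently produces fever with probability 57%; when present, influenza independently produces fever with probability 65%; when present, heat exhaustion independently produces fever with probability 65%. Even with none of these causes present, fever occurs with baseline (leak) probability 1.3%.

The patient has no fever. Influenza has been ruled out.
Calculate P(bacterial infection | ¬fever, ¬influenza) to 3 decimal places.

P(bacterial infection | ¬fever, ¬influenza) ≈ 0.012

Under noisy-OR, P(fever | causes) = 1 − (1−0.013)·∏(1−qᵢ) over the active causes.
Sum P(¬fever|·) weighted by the priors over the 4 (bacterial infection, heat exhaustion) configurations:
  P(¬fever | ¬influenza) = 0.987·0.972·0.907 + 0.34545·0.972·0.093 + 0.42441·0.028·0.907 + 0.148544·0.028·0.093
        = 0.870143 + 0.031227 + 0.010778 + 0.000387 = 0.912535
Keeping only the bacterial infection-present terms gives 0.011165, so
  P(bacterial infection | ¬fever, ¬influenza) = 0.011165 / 0.912535 ≈ 0.012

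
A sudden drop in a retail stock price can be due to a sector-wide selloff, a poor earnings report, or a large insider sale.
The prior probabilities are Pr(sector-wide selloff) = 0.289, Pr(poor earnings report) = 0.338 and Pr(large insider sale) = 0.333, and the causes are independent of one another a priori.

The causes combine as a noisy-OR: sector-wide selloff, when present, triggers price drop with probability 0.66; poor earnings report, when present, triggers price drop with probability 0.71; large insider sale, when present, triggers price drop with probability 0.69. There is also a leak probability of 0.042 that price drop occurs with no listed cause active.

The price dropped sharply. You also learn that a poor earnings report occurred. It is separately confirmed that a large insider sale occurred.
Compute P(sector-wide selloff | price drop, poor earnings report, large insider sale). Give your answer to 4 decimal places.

P(sector-wide selloff | price drop, poor earnings report, large insider sale) ≈ 0.3016

Under noisy-OR, P(price drop | causes) = 1 − (1−0.042)·∏(1−qᵢ) over the active causes.
By total probability over both values of sector-wide selloff:
  P(price drop | poor earnings report, large insider sale) = 0.913876·0.711 + 0.970718·0.289
        = 0.649766 + 0.280538 = 0.930304
Configurations with sector-wide selloff contribute 0.280538, so
  P(sector-wide selloff | price drop, poor earnings report, large insider sale) = 0.280538 / 0.930304 ≈ 0.3016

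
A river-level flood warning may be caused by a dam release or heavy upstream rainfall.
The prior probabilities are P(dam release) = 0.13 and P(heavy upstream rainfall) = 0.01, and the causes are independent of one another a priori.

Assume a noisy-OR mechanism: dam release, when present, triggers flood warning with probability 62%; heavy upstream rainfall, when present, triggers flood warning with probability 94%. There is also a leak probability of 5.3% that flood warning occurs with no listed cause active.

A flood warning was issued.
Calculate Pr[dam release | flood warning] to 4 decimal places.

Pr[dam release | flood warning] ≈ 0.6084

Under noisy-OR, P(flood warning | causes) = 1 − (1−0.053)·∏(1−qᵢ) over the active causes.
P(flood warning) = 0.053·0.87·0.99 + 0.94318·0.87·0.01 + 0.64014·0.13·0.99 + 0.978408·0.13·0.01 = 0.045649 + 0.008206 + 0.082386 + 0.001272 = 0.137513
Restricting to configurations with dam release present: 0.082386 + 0.001272 = 0.083658.
P(dam release | flood warning) = 0.083658 / 0.137513 ≈ 0.6084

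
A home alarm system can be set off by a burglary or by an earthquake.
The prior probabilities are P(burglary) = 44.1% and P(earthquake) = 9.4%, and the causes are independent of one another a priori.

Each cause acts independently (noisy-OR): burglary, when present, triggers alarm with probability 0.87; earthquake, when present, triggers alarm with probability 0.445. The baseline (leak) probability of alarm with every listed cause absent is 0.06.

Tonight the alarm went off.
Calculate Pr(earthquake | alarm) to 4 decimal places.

Pr(earthquake | alarm) ≈ 0.1434

Under noisy-OR, P(alarm | causes) = 1 − (1−0.06)·∏(1−qᵢ) over the active causes.
P(alarm) = 0.06×0.559×0.906 + 0.4783×0.559×0.094 + 0.8778×0.441×0.906 + 0.932179×0.441×0.094 = 0.030387 + 0.025133 + 0.350721 + 0.038643 = 0.444884
Restricting to configurations with earthquake present: 0.025133 + 0.038643 = 0.063776.
P(earthquake | alarm) = 0.063776 / 0.444884 ≈ 0.1434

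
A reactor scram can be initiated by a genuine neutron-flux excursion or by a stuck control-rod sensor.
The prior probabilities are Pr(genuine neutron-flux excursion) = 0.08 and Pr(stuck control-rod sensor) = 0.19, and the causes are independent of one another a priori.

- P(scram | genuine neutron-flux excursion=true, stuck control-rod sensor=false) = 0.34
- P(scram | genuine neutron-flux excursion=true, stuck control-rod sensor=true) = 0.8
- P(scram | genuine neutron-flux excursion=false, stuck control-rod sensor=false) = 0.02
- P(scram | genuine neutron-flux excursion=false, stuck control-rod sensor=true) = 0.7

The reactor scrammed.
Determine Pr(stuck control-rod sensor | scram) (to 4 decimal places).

P(scram) = 0.02·0.92·0.81 + 0.7·0.92·0.19 + 0.34·0.08·0.81 + 0.8·0.08·0.19 = 0.014904 + 0.122360 + 0.022032 + 0.012160 = 0.171456
Restricting to configurations with stuck control-rod sensor present: 0.122360 + 0.012160 = 0.134520.
Hence the posterior is 0.134520/0.171456 ≈ 0.7846.

Pr(stuck control-rod sensor | scram) ≈ 0.7846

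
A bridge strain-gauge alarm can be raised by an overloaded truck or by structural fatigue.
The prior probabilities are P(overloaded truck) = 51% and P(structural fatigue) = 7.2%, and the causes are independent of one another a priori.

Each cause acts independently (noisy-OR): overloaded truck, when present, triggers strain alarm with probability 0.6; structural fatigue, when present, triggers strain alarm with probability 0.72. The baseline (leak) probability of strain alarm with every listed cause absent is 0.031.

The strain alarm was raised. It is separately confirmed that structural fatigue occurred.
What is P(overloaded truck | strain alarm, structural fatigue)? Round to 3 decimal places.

P(overloaded truck | strain alarm, structural fatigue) ≈ 0.560

Under noisy-OR, P(strain alarm | causes) = 1 − (1−0.031)·∏(1−qᵢ) over the active causes.
Numerator (weight on configurations with overloaded truck): 0.891472×0.51 = 0.454651
The normalizing constant is 0.72868×0.49 + 0.891472×0.51 = 0.811704
P(overloaded truck | strain alarm, structural fatigue) = 0.454651/0.811704 ≈ 0.560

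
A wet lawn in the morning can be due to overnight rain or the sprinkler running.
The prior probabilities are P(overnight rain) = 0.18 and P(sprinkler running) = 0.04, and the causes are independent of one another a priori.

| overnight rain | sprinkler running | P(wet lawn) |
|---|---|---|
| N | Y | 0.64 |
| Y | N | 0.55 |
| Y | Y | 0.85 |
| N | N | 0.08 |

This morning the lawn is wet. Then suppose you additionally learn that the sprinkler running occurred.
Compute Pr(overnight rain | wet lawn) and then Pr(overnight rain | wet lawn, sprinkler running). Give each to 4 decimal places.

P(wet lawn) = 0.08·0.82·0.96 + 0.64·0.82·0.04 + 0.55·0.18·0.96 + 0.85·0.18·0.04 = 0.062976 + 0.020992 + 0.095040 + 0.006120 = 0.185128
The overnight rain-present share is 0.095040 + 0.006120 = 0.101160.
P(overnight rain | wet lawn) = 0.101160 / 0.185128 ≈ 0.5464

Now condition on the additional information:
P(wet lawn | sprinkler running) = 0.64×0.82 + 0.85×0.18 = 0.524800 + 0.153000 = 0.677800
Of this, 0.153000 comes from 0.85×0.18 (the overnight rain=true cases).
P(overnight rain | wet lawn, sprinkler running) = 0.153000 / 0.677800 ≈ 0.2257
The drop from 0.5464 to 0.2257 is the explaining-away (discounting) effect.

Pr(overnight rain | wet lawn) ≈ 0.5464; Pr(overnight rain | wet lawn, sprinkler running) ≈ 0.2257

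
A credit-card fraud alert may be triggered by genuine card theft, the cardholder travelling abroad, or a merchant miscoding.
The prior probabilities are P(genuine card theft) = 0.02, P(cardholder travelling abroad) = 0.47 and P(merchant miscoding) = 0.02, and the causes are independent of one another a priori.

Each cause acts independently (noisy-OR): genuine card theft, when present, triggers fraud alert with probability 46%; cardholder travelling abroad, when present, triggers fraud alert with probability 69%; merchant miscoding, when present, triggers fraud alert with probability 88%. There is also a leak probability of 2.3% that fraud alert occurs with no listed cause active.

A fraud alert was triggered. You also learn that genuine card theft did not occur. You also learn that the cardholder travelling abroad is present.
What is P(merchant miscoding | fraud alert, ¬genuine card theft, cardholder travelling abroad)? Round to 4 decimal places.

P(merchant miscoding | fraud alert, ¬genuine card theft, cardholder travelling abroad) ≈ 0.0274

Under noisy-OR, P(fraud alert | causes) = 1 − (1−0.023)·∏(1−qᵢ) over the active causes.
By total probability over both values of merchant miscoding:
  P(fraud alert | ¬genuine card theft, cardholder travelling abroad) = 0.69713·0.98 + 0.963656·0.02
        = 0.683187 + 0.019273 = 0.702460
Keeping only the merchant miscoding-present terms gives 0.019273, so
  P(merchant miscoding | fraud alert, ¬genuine card theft, cardholder travelling abroad) = 0.019273 / 0.702460 ≈ 0.0274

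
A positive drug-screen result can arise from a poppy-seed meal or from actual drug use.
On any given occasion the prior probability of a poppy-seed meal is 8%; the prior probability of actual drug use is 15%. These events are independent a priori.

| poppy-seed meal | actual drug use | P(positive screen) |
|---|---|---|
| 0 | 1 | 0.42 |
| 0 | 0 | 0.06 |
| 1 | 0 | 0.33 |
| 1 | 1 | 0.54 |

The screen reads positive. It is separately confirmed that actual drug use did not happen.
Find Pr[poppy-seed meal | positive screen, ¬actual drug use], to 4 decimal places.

P(positive screen | ¬actual drug use) = 0.06·0.92 + 0.33·0.08 = 0.055200 + 0.026400 = 0.081600
The poppy-seed meal-present share is 0.33·0.08 = 0.026400.
P(poppy-seed meal | positive screen, ¬actual drug use) = 0.026400 / 0.081600 ≈ 0.3235

Pr[poppy-seed meal | positive screen, ¬actual drug use] ≈ 0.3235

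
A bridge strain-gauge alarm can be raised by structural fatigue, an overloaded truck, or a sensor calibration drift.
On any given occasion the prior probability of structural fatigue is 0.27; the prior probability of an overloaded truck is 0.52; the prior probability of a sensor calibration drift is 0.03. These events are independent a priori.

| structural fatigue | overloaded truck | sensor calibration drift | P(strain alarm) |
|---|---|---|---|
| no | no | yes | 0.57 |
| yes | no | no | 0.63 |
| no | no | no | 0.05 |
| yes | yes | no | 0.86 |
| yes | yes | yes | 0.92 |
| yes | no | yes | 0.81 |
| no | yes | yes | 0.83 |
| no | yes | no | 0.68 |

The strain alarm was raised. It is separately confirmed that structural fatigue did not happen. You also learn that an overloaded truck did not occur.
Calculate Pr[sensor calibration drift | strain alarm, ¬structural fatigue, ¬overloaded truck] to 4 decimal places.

By total probability over both values of sensor calibration drift:
  P(strain alarm | ¬structural fatigue, ¬overloaded truck) = 0.05×0.97 + 0.57×0.03
        = 0.048500 + 0.017100 = 0.065600
Keeping only the sensor calibration drift-present terms gives 0.017100, so
  P(sensor calibration drift | strain alarm, ¬structural fatigue, ¬overloaded truck) = 0.017100 / 0.065600 ≈ 0.2607

Pr[sensor calibration drift | strain alarm, ¬structural fatigue, ¬overloaded truck] ≈ 0.2607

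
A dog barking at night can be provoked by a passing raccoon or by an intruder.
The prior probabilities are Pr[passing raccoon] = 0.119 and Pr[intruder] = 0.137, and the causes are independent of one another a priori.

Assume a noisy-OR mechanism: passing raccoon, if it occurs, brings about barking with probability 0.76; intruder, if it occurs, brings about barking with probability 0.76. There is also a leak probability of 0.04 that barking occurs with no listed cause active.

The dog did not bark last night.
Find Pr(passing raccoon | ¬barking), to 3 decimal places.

Under noisy-OR, P(barking | causes) = 1 − (1−0.04)·∏(1−qᵢ) over the active causes.
P(¬barking) = 0.96·0.881·0.863 + 0.2304·0.881·0.137 + 0.2304·0.119·0.863 + 0.055296·0.119·0.137 = 0.729891 + 0.027809 + 0.023661 + 0.000901 = 0.782262
Of this, 0.024562 comes from 0.023661 + 0.000901 (the passing raccoon=true cases).
P(passing raccoon | ¬barking) = 0.024562 / 0.782262 ≈ 0.031

Pr(passing raccoon | ¬barking) ≈ 0.031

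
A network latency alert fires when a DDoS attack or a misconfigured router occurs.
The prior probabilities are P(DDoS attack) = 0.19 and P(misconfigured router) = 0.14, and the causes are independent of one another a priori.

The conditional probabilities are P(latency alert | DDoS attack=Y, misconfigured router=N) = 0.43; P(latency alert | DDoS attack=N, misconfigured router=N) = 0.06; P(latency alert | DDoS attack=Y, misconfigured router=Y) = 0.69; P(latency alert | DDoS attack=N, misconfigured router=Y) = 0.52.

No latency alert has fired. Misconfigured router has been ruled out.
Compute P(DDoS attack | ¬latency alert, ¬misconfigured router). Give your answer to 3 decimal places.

P(DDoS attack | ¬latency alert, ¬misconfigured router) ≈ 0.125

Weight on DDoS attack=true, given the evidence: 0.57×0.19 = 0.108300
Normalizer over all consistent configurations: 0.94×0.81 + 0.57×0.19 = 0.869700
P(DDoS attack | ¬latency alert, ¬misconfigured router) = 0.108300/0.869700 ≈ 0.125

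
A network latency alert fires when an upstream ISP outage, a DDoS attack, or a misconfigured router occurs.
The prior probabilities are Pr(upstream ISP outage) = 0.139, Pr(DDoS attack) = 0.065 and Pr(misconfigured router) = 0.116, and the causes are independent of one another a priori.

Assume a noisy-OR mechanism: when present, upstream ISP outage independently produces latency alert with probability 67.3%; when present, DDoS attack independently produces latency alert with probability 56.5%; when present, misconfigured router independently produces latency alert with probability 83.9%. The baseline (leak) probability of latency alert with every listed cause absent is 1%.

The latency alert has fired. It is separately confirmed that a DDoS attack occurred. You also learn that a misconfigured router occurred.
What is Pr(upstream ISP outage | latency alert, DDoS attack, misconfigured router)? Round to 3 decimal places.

Pr(upstream ISP outage | latency alert, DDoS attack, misconfigured router) ≈ 0.145

Under noisy-OR, P(latency alert | causes) = 1 − (1−0.01)·∏(1−qᵢ) over the active causes.
P(latency alert | DDoS attack, misconfigured router) = 0.930665×0.861 + 0.977328×0.139 = 0.801303 + 0.135849 = 0.937152
Of this, 0.135849 comes from 0.977328×0.139 (the upstream ISP outage=true cases).
So P(upstream ISP outage | latency alert, DDoS attack, misconfigured router) = 0.135849/0.937152 ≈ 0.145.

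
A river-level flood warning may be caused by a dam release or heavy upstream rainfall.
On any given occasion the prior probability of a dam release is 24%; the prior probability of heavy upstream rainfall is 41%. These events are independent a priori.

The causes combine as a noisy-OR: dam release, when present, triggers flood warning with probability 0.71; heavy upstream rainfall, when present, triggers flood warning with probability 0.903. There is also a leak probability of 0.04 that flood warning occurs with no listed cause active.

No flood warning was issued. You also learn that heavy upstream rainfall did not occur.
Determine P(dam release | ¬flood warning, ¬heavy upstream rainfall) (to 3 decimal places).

P(dam release | ¬flood warning, ¬heavy upstream rainfall) ≈ 0.084

Under noisy-OR, P(flood warning | causes) = 1 − (1−0.04)·∏(1−qᵢ) over the active causes.
By total probability over both values of dam release:
  P(¬flood warning | ¬heavy upstream rainfall) = 0.96*0.76 + 0.2784*0.24
        = 0.729600 + 0.066816 = 0.796416
Keeping only the dam release-present terms gives 0.066816, so
  P(dam release | ¬flood warning, ¬heavy upstream rainfall) = 0.066816 / 0.796416 ≈ 0.084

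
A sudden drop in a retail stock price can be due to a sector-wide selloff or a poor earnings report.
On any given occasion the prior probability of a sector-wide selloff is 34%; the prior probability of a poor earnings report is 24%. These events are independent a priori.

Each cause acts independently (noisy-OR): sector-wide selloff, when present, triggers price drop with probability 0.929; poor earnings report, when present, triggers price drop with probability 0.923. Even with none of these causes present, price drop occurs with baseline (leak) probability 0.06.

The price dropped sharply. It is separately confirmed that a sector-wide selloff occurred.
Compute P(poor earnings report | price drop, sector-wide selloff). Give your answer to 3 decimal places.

P(poor earnings report | price drop, sector-wide selloff) ≈ 0.252

Under noisy-OR, P(price drop | causes) = 1 − (1−0.06)·∏(1−qᵢ) over the active causes.
P(price drop | sector-wide selloff) = 0.93326·0.76 + 0.994861·0.24 = 0.709278 + 0.238767 = 0.948045
The poor earnings report-present share is 0.994861·0.24 = 0.238767.
Hence the posterior is 0.238767/0.948045 ≈ 0.252.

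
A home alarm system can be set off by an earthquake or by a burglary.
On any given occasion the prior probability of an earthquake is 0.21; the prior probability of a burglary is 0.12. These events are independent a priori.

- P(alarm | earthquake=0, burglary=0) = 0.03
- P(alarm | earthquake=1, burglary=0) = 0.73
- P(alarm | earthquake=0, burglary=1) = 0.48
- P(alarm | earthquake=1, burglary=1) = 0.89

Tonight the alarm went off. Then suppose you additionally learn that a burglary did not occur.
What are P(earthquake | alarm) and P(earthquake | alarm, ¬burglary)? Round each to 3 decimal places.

P(earthquake | alarm) ≈ 0.703; P(earthquake | alarm, ¬burglary) ≈ 0.866

P(alarm) = 0.03*0.79*0.88 + 0.48*0.79*0.12 + 0.73*0.21*0.88 + 0.89*0.21*0.12 = 0.020856 + 0.045504 + 0.134904 + 0.022428 = 0.223692
Of this, 0.157332 comes from 0.134904 + 0.022428 (the earthquake=true cases).
Hence the posterior is 0.157332/0.223692 ≈ 0.703.

Now condition on the additional information:
For the numerator, keep only earthquake=true terms: 0.73·0.21 = 0.153300
The normalizing constant is 0.03·0.79 + 0.73·0.21 = 0.177000
Posterior = 0.153300 / 0.177000 ≈ 0.866
Ruling out burglary raises the posterior on earthquake — the flip side of explaining away.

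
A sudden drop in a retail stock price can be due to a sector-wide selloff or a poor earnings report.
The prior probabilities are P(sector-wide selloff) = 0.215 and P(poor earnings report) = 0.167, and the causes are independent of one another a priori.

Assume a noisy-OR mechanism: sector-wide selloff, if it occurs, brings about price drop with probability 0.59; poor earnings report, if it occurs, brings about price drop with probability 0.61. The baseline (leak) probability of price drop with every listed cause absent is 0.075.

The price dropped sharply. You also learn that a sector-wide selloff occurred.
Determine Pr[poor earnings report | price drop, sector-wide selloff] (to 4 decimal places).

Pr[poor earnings report | price drop, sector-wide selloff] ≈ 0.2158

Under noisy-OR, P(price drop | causes) = 1 − (1−0.075)·∏(1−qᵢ) over the active causes.
For the numerator, keep only poor earnings report=true terms: 0.852092·0.167 = 0.142299
The normalizing constant is 0.62075·0.833 + 0.852092·0.167 = 0.659384
Posterior = 0.142299 / 0.659384 ≈ 0.2158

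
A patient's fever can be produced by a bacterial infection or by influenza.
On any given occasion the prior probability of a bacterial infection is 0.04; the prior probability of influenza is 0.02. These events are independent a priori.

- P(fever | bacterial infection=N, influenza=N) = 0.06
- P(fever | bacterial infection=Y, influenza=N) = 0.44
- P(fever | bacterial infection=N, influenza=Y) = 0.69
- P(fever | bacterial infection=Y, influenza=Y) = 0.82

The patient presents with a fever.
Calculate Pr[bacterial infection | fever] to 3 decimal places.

Pr[bacterial infection | fever] ≈ 0.204

For the numerator, keep only bacterial infection=true terms: 0.017248 + 0.000656 = 0.017904
The normalizing constant is 0.06*0.96*0.98 + 0.69*0.96*0.02 + 0.44*0.04*0.98 + 0.82*0.04*0.02 = 0.087600
Posterior = 0.017904 / 0.087600 ≈ 0.204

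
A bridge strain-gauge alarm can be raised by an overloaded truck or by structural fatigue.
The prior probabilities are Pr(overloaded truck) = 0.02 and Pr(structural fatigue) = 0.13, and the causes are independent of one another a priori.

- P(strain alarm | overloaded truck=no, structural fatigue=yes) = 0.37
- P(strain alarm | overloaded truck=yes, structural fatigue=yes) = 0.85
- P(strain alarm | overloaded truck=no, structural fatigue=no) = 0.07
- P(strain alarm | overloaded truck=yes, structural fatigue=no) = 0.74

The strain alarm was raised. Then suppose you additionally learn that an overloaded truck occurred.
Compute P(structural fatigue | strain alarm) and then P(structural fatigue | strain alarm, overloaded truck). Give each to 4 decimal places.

P(structural fatigue | strain alarm) ≈ 0.4048; P(structural fatigue | strain alarm, overloaded truck) ≈ 0.1465

P(strain alarm) = 0.07·0.98·0.87 + 0.37·0.98·0.13 + 0.74·0.02·0.87 + 0.85·0.02·0.13 = 0.059682 + 0.047138 + 0.012876 + 0.002210 = 0.121906
Of this, 0.049348 comes from 0.047138 + 0.002210 (the structural fatigue=true cases).
Hence the posterior is 0.049348/0.121906 ≈ 0.4048.

Now also conditioning on overloaded truck=true:
Sum P(strain alarm|·) weighted by the priors over both values of structural fatigue:
  P(strain alarm | overloaded truck) = 0.74×0.87 + 0.85×0.13
        = 0.643800 + 0.110500 = 0.754300
Keeping only the structural fatigue-present terms gives 0.110500, so
  P(structural fatigue | strain alarm, overloaded truck) = 0.110500 / 0.754300 ≈ 0.1465
The drop from 0.4048 to 0.1465 is the explaining-away (discounting) effect.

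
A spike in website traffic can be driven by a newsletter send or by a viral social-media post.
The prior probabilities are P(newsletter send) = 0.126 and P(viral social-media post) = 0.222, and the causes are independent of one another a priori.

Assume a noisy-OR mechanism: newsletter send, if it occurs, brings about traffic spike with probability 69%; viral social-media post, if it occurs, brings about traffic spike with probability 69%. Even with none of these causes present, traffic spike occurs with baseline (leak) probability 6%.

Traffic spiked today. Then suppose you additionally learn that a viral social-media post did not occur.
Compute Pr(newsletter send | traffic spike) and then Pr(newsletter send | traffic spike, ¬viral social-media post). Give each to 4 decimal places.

Under noisy-OR, P(traffic spike | causes) = 1 − (1−0.06)·∏(1−qᵢ) over the active causes.
P(traffic spike) = 0.06·0.874·0.778 + 0.7086·0.874·0.222 + 0.7086·0.126·0.778 + 0.909666·0.126·0.222 = 0.040798 + 0.137488 + 0.069463 + 0.025445 = 0.273194
The newsletter send-present share is 0.069463 + 0.025445 = 0.094908.
So P(newsletter send | traffic spike) = 0.094908/0.273194 ≈ 0.3474.

Now condition on the additional information:
Numerator (weight on configurations with newsletter send): 0.7086×0.126 = 0.089284
Denominator P(traffic spike | ¬viral social-media post): 0.06×0.874 + 0.7086×0.126 = 0.141724
P(newsletter send | traffic spike, ¬viral social-media post) = 0.089284/0.141724 ≈ 0.6300
Ruling out viral social-media post raises the posterior on newsletter send — the flip side of explaining away.

Pr(newsletter send | traffic spike) ≈ 0.3474; Pr(newsletter send | traffic spike, ¬viral social-media post) ≈ 0.6300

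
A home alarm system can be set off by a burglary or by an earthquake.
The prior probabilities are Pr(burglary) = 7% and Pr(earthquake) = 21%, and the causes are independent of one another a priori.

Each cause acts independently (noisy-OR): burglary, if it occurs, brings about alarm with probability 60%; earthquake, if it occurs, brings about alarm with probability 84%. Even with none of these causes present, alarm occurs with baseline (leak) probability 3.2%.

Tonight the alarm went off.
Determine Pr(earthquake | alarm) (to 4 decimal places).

Under noisy-OR, P(alarm | causes) = 1 − (1−0.032)·∏(1−qᵢ) over the active causes.
By total probability over the 4 (burglary, earthquake) configurations:
  P(alarm) = 0.032×0.93×0.79 + 0.84512×0.93×0.21 + 0.6128×0.07×0.79 + 0.938048×0.07×0.21
        = 0.023510 + 0.165052 + 0.033888 + 0.013789 = 0.236239
The terms with earthquake present sum to 0.178841, so
  P(earthquake | alarm) = 0.178841 / 0.236239 ≈ 0.7570

Pr(earthquake | alarm) ≈ 0.7570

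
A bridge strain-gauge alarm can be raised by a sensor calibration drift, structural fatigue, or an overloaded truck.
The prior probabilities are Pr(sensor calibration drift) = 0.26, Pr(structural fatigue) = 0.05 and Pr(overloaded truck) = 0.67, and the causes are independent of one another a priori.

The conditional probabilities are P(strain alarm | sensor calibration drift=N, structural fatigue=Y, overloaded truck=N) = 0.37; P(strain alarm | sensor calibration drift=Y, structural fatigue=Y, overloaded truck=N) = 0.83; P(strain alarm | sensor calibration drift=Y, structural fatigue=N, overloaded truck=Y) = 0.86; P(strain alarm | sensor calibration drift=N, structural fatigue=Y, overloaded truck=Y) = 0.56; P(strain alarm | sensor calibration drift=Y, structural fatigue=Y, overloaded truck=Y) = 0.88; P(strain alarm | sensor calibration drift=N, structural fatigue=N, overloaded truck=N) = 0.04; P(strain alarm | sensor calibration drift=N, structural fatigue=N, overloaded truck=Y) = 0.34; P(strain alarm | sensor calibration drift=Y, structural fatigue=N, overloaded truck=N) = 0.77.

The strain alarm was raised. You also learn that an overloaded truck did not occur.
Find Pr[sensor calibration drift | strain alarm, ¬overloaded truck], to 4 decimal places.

Weight on sensor calibration drift=true, given the evidence: 0.190190 + 0.010790 = 0.200980
The normalizing constant is 0.04·0.74·0.95 + 0.37·0.74·0.05 + 0.77·0.26·0.95 + 0.83·0.26·0.05 = 0.242790
P(sensor calibration drift | strain alarm, ¬overloaded truck) = 0.200980/0.242790 ≈ 0.8278

Pr[sensor calibration drift | strain alarm, ¬overloaded truck] ≈ 0.8278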